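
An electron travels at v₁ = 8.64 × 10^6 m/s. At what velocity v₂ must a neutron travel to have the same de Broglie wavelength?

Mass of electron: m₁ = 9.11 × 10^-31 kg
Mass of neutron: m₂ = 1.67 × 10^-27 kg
v₂ = 4.71 × 10^3 m/s

For equal de Broglie wavelengths: λ₁ = λ₂

h/(m₁v₁) = h/(m₂v₂)
m₁v₁ = m₂v₂
v₂ = v₁ · (m₁/m₂)

v₂ = 8.64 × 10^6 m/s × (9.11 × 10^-31 kg / 1.67 × 10^-27 kg)
v₂ = 4.71 × 10^3 m/s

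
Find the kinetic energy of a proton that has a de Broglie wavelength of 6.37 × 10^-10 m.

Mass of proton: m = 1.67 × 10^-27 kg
3.24 × 10^-22 J (or 2.02 × 10^-3 eV)

From λ = h/√(2mKE), we solve for KE:

λ² = h²/(2mKE)
KE = h²/(2mλ²)
KE = (6.626 × 10^-34 J·s)² / (2 × 1.67 × 10^-27 kg × (6.37 × 10^-10 m)²)
KE = 3.24 × 10^-22 J
KE = 2.02 × 10^-3 eV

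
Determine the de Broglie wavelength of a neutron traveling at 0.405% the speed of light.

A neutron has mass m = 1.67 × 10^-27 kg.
3.27 × 10^-13 m

Using the de Broglie relation λ = h/(mv):

v = 0.405% × c = 1.214 × 10^6 m/s

λ = h/(mv)
λ = (6.626 × 10^-34 J·s) / (1.67 × 10^-27 kg × 1.214 × 10^6 m/s)
λ = 3.27 × 10^-13 m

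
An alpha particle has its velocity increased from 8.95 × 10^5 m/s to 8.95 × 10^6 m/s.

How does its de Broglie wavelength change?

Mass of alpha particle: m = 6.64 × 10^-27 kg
The wavelength decreases by a factor of 10.

Using λ = h/(mv):

Initial wavelength: λ₁ = h/(mv₁) = 1.11 × 10^-13 m
Final wavelength: λ₂ = h/(mv₂) = 1.11 × 10^-14 m

Since λ ∝ 1/v, when velocity increases by a factor of 10, the wavelength decreases by a factor of 10.

λ₂/λ₁ = v₁/v₂ = 1/10

The wavelength decreases by a factor of 10.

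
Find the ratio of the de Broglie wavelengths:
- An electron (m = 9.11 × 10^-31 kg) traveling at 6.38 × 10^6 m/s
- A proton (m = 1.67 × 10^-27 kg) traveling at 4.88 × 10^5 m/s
λ₁/λ₂ = 140

Using λ = h/(mv):

λ₁ = h/(m₁v₁) = 1.14 × 10^-10 m
λ₂ = h/(m₂v₂) = 8.13 × 10^-13 m

Ratio λ₁/λ₂ = (m₂v₂)/(m₁v₁)
         = (1.67 × 10^-27 kg × 4.88 × 10^5 m/s) / (9.11 × 10^-31 kg × 6.38 × 10^6 m/s)
         = 140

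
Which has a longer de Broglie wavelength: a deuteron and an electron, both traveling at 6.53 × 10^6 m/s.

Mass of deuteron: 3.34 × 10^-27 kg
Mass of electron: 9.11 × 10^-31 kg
The electron has the longer wavelength.

Using λ = h/(mv), since both particles have the same velocity, the wavelength depends only on mass.

For deuteron: λ₁ = h/(m₁v) = 3.04 × 10^-14 m
For electron: λ₂ = h/(m₂v) = 1.11 × 10^-10 m

Since λ ∝ 1/m at constant velocity, the lighter particle has the longer wavelength.

The electron has the longer de Broglie wavelength.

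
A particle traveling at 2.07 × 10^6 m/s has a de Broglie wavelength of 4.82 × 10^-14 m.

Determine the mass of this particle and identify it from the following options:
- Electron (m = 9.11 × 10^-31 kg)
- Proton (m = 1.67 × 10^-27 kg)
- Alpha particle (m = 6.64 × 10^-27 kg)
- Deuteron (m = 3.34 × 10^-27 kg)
The particle is an alpha particle.

From λ = h/(mv), solve for mass:

m = h/(λv)
m = (6.626 × 10^-34 J·s) / (4.82 × 10^-14 m × 2.07 × 10^6 m/s)
m = 6.64 × 10^-27 kg

Comparing with the listed masses, this is closest to an alpha particle.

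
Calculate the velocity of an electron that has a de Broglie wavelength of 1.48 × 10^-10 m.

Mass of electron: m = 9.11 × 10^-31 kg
4.91 × 10^6 m/s

From the de Broglie relation λ = h/(mv), we solve for v:

v = h/(mλ)
v = (6.626 × 10^-34 J·s) / (9.11 × 10^-31 kg × 1.48 × 10^-10 m)
v = 4.91 × 10^6 m/s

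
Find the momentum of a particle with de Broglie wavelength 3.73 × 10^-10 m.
1.78 × 10^-24 kg·m/s

From the de Broglie relation λ = h/p, we solve for p:

p = h/λ
p = (6.626 × 10^-34 J·s) / (3.73 × 10^-10 m)
p = 1.78 × 10^-24 kg·m/s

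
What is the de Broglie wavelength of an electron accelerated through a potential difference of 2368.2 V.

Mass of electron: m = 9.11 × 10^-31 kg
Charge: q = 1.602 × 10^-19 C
2.52 × 10^-11 m

When a particle is accelerated through voltage V, it gains kinetic energy KE = qV.

The de Broglie wavelength is then λ = h/√(2mqV):

λ = h/√(2mqV)
λ = (6.626 × 10^-34 J·s) / √(2 × 9.11 × 10^-31 kg × 1.602 × 10^-19 C × 2368.2 V)
λ = 2.52 × 10^-11 m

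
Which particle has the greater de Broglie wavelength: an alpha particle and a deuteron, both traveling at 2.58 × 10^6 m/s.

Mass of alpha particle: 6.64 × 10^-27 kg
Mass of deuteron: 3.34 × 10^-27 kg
The deuteron has the longer wavelength.

Using λ = h/(mv), since both particles have the same velocity, the wavelength depends only on mass.

For alpha particle: λ₁ = h/(m₁v) = 3.87 × 10^-14 m
For deuteron: λ₂ = h/(m₂v) = 7.69 × 10^-14 m

Since λ ∝ 1/m at constant velocity, the lighter particle has the longer wavelength.

The deuteron has the longer de Broglie wavelength.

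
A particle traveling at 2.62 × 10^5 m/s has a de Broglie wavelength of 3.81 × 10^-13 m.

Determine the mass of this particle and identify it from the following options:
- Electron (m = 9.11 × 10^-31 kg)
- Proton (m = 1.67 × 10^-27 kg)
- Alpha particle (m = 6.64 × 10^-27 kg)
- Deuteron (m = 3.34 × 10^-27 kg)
The particle is an alpha particle.

From λ = h/(mv), solve for mass:

m = h/(λv)
m = (6.626 × 10^-34 J·s) / (3.81 × 10^-13 m × 2.62 × 10^5 m/s)
m = 6.64 × 10^-27 kg

Comparing with the listed masses, this is closest to an alpha particle.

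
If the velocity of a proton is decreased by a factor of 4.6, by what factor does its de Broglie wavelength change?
The wavelength increases by a factor of 4.6.

From λ = h/(mv), the wavelength is inversely proportional to velocity:

λ ∝ 1/v

If v → v/4.6, then λ → 4.6λ

When velocity is decreased by a factor of 4.6, the wavelength increases by a factor of 4.6.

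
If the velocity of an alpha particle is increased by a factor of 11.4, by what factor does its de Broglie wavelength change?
The wavelength decreases by a factor of 11.4.

From λ = h/(mv), the wavelength is inversely proportional to velocity:

λ ∝ 1/v

If v → 11.4v, then λ → λ/11.4

When velocity is increased by a factor of 11.4, the wavelength decreases by a factor of 11.4.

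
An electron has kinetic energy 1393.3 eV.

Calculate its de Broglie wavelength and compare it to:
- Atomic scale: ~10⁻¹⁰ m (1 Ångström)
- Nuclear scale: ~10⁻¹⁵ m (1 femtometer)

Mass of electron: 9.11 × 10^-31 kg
λ = 3.29 × 10^-11 m, which is between nuclear and atomic scales.

Using λ = h/√(2mKE):

KE = 1393.3 eV = 2.232 × 10^-16 J

λ = h/√(2mKE)
λ = (6.626 × 10^-34 J·s) / √(2 × 9.11 × 10^-31 kg × 2.232 × 10^-16 J)
λ = 3.29 × 10^-11 m

Comparison:
- Atomic scale (10⁻¹⁰ m): λ is 0.33× this size
- Nuclear scale (10⁻¹⁵ m): λ is 3.3e+04× this size

The wavelength is between nuclear and atomic scales.

This wavelength is appropriate for probing atomic structure but too large for nuclear physics experiments.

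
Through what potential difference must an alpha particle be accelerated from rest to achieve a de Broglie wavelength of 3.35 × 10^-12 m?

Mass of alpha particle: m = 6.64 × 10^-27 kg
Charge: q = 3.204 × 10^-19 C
9.19 V

From λ = h/√(2mqV), we solve for V:

λ² = h²/(2mqV)
V = h²/(2mqλ²)
V = (6.626 × 10^-34 J·s)² / (2 × 6.64 × 10^-27 kg × 3.204 × 10^-19 C × (3.35 × 10^-12 m)²)
V = 9.19 V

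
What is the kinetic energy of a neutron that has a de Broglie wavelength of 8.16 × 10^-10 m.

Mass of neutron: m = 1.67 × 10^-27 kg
1.97 × 10^-22 J (or 1.23 × 10^-3 eV)

From λ = h/√(2mKE), we solve for KE:

λ² = h²/(2mKE)
KE = h²/(2mλ²)
KE = (6.626 × 10^-34 J·s)² / (2 × 1.67 × 10^-27 kg × (8.16 × 10^-10 m)²)
KE = 1.97 × 10^-22 J
KE = 1.23 × 10^-3 eV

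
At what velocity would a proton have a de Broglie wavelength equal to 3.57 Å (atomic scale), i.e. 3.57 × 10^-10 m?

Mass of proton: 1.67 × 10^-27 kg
1.11 × 10^3 m/s

From λ = h/(mv), solve for v:

v = h/(mλ)
v = (6.626 × 10^-34 J·s) / (1.67 × 10^-27 kg × 3.57 × 10^-10 m)
v = 1.11 × 10^3 m/s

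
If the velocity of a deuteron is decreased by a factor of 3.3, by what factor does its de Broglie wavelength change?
The wavelength increases by a factor of 3.3.

From λ = h/(mv), the wavelength is inversely proportional to velocity:

λ ∝ 1/v

If v → v/3.3, then λ → 3.3λ

When velocity is decreased by a factor of 3.3, the wavelength increases by a factor of 3.3.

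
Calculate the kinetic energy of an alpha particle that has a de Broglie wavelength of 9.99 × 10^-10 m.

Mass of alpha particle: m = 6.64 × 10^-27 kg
3.31 × 10^-23 J (or 2.07 × 10^-4 eV)

From λ = h/√(2mKE), we solve for KE:

λ² = h²/(2mKE)
KE = h²/(2mλ²)
KE = (6.626 × 10^-34 J·s)² / (2 × 6.64 × 10^-27 kg × (9.99 × 10^-10 m)²)
KE = 3.31 × 10^-23 J
KE = 2.07 × 10^-4 eV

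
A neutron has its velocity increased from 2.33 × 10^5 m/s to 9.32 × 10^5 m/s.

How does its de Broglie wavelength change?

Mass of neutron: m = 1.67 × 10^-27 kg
The wavelength decreases by a factor of 4.

Using λ = h/(mv):

Initial wavelength: λ₁ = h/(mv₁) = 1.70 × 10^-12 m
Final wavelength: λ₂ = h/(mv₂) = 4.26 × 10^-13 m

Since λ ∝ 1/v, when velocity increases by a factor of 4, the wavelength decreases by a factor of 4.

λ₂/λ₁ = v₁/v₂ = 1/4

The wavelength decreases by a factor of 4.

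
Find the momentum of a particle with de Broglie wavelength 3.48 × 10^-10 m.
1.90 × 10^-24 kg·m/s

From the de Broglie relation λ = h/p, we solve for p:

p = h/λ
p = (6.626 × 10^-34 J·s) / (3.48 × 10^-10 m)
p = 1.90 × 10^-24 kg·m/s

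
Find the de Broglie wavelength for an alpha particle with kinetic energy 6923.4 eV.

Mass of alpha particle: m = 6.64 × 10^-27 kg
1.73 × 10^-13 m

Using λ = h/√(2mKE):

First convert KE to Joules: KE = 6923.4 eV = 1.109 × 10^-15 J

λ = h/√(2mKE)
λ = (6.626 × 10^-34 J·s) / √(2 × 6.64 × 10^-27 kg × 1.109 × 10^-15 J)
λ = 1.73 × 10^-13 m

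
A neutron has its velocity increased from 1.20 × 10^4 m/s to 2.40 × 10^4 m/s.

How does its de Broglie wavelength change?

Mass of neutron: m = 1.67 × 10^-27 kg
The wavelength decreases by a factor of 2.

Using λ = h/(mv):

Initial wavelength: λ₁ = h/(mv₁) = 3.31 × 10^-11 m
Final wavelength: λ₂ = h/(mv₂) = 1.65 × 10^-11 m

Since λ ∝ 1/v, when velocity increases by a factor of 2, the wavelength decreases by a factor of 2.

λ₂/λ₁ = v₁/v₂ = 1/2

The wavelength decreases by a factor of 2.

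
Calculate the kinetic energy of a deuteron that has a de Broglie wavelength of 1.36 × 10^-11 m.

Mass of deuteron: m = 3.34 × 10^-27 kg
3.55 × 10^-19 J (or 2.22 eV)

From λ = h/√(2mKE), we solve for KE:

λ² = h²/(2mKE)
KE = h²/(2mλ²)
KE = (6.626 × 10^-34 J·s)² / (2 × 3.34 × 10^-27 kg × (1.36 × 10^-11 m)²)
KE = 3.55 × 10^-19 J
KE = 2.22 eV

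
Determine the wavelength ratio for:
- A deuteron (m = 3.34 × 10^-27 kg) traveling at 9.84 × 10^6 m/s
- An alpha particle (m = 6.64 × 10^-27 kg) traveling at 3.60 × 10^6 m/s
λ₁/λ₂ = 0.727

Using λ = h/(mv):

λ₁ = h/(m₁v₁) = 2.02 × 10^-14 m
λ₂ = h/(m₂v₂) = 2.77 × 10^-14 m

Ratio λ₁/λ₂ = (m₂v₂)/(m₁v₁)
         = (6.64 × 10^-27 kg × 3.60 × 10^6 m/s) / (3.34 × 10^-27 kg × 9.84 × 10^6 m/s)
         = 0.727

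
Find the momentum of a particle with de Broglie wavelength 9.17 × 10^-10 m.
7.23 × 10^-25 kg·m/s

From the de Broglie relation λ = h/p, we solve for p:

p = h/λ
p = (6.626 × 10^-34 J·s) / (9.17 × 10^-10 m)
p = 7.23 × 10^-25 kg·m/s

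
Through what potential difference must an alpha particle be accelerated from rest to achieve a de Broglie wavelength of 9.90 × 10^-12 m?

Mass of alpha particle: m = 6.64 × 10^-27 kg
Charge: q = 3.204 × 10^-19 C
1.05 V

From λ = h/√(2mqV), we solve for V:

λ² = h²/(2mqV)
V = h²/(2mqλ²)
V = (6.626 × 10^-34 J·s)² / (2 × 6.64 × 10^-27 kg × 3.204 × 10^-19 C × (9.90 × 10^-12 m)²)
V = 1.05 V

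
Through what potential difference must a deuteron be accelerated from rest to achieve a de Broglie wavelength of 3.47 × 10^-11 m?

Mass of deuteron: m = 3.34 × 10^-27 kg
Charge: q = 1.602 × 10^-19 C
3.41 × 10^-1 V

From λ = h/√(2mqV), we solve for V:

λ² = h²/(2mqV)
V = h²/(2mqλ²)
V = (6.626 × 10^-34 J·s)² / (2 × 3.34 × 10^-27 kg × 1.602 × 10^-19 C × (3.47 × 10^-11 m)²)
V = 3.41 × 10^-1 V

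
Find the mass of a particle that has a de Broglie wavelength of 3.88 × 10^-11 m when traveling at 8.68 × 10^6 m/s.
1.97 × 10^-30 kg

From the de Broglie relation λ = h/(mv), we solve for m:

m = h/(λv)
m = (6.626 × 10^-34 J·s) / (3.88 × 10^-11 m × 8.68 × 10^6 m/s)
m = 1.97 × 10^-30 kg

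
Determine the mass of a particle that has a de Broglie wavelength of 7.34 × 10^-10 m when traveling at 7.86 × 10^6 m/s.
1.15 × 10^-31 kg

From the de Broglie relation λ = h/(mv), we solve for m:

m = h/(λv)
m = (6.626 × 10^-34 J·s) / (7.34 × 10^-10 m × 7.86 × 10^6 m/s)
m = 1.15 × 10^-31 kg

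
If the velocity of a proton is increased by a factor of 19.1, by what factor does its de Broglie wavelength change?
The wavelength decreases by a factor of 19.1.

From λ = h/(mv), the wavelength is inversely proportional to velocity:

λ ∝ 1/v

If v → 19.1v, then λ → λ/19.1

When velocity is increased by a factor of 19.1, the wavelength decreases by a factor of 19.1.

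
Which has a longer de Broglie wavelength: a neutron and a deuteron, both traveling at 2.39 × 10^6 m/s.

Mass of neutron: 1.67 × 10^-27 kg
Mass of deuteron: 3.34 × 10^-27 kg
The neutron has the longer wavelength.

Using λ = h/(mv), since both particles have the same velocity, the wavelength depends only on mass.

For neutron: λ₁ = h/(m₁v) = 1.66 × 10^-13 m
For deuteron: λ₂ = h/(m₂v) = 8.30 × 10^-14 m

Since λ ∝ 1/m at constant velocity, the lighter particle has the longer wavelength.

The neutron has the longer de Broglie wavelength.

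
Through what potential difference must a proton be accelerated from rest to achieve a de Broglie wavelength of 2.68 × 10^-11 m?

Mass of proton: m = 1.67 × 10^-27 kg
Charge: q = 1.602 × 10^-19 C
1.14 V

From λ = h/√(2mqV), we solve for V:

λ² = h²/(2mqV)
V = h²/(2mqλ²)
V = (6.626 × 10^-34 J·s)² / (2 × 1.67 × 10^-27 kg × 1.602 × 10^-19 C × (2.68 × 10^-11 m)²)
V = 1.14 V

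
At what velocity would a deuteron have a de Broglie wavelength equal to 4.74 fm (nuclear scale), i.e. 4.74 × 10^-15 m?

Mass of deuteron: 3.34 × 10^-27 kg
4.19 × 10^7 m/s

From λ = h/(mv), solve for v:

v = h/(mλ)
v = (6.626 × 10^-34 J·s) / (3.34 × 10^-27 kg × 4.74 × 10^-15 m)
v = 4.19 × 10^7 m/s

Note: This velocity is 14.0% of the speed of light, so relativistic corrections would be needed for a more accurate calculation.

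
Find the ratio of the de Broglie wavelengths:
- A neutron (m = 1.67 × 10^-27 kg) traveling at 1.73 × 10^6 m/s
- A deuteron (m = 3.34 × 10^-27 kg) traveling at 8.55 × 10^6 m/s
λ₁/λ₂ = 9.88

Using λ = h/(mv):

λ₁ = h/(m₁v₁) = 2.29 × 10^-13 m
λ₂ = h/(m₂v₂) = 2.32 × 10^-14 m

Ratio λ₁/λ₂ = (m₂v₂)/(m₁v₁)
         = (3.34 × 10^-27 kg × 8.55 × 10^6 m/s) / (1.67 × 10^-27 kg × 1.73 × 10^6 m/s)
         = 9.88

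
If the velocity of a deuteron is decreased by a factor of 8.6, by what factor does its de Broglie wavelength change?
The wavelength increases by a factor of 8.6.

From λ = h/(mv), the wavelength is inversely proportional to velocity:

λ ∝ 1/v

If v → v/8.6, then λ → 8.6λ

When velocity is decreased by a factor of 8.6, the wavelength increases by a factor of 8.6.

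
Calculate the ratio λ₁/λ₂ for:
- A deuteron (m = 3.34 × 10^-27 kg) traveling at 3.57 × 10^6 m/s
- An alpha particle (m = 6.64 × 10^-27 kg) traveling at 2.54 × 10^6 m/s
λ₁/λ₂ = 1.41

Using λ = h/(mv):

λ₁ = h/(m₁v₁) = 5.56 × 10^-14 m
λ₂ = h/(m₂v₂) = 3.93 × 10^-14 m

Ratio λ₁/λ₂ = (m₂v₂)/(m₁v₁)
         = (6.64 × 10^-27 kg × 2.54 × 10^6 m/s) / (3.34 × 10^-27 kg × 3.57 × 10^6 m/s)
         = 1.41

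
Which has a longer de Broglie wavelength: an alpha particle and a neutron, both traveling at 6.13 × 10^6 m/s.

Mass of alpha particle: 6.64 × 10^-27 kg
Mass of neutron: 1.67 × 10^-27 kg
The neutron has the longer wavelength.

Using λ = h/(mv), since both particles have the same velocity, the wavelength depends only on mass.

For alpha particle: λ₁ = h/(m₁v) = 1.63 × 10^-14 m
For neutron: λ₂ = h/(m₂v) = 6.47 × 10^-14 m

Since λ ∝ 1/m at constant velocity, the lighter particle has the longer wavelength.

The neutron has the longer de Broglie wavelength.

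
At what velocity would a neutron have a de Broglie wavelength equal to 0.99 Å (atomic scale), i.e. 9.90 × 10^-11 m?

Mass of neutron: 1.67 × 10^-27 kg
4.01 × 10^3 m/s

From λ = h/(mv), solve for v:

v = h/(mλ)
v = (6.626 × 10^-34 J·s) / (1.67 × 10^-27 kg × 9.90 × 10^-11 m)
v = 4.01 × 10^3 m/s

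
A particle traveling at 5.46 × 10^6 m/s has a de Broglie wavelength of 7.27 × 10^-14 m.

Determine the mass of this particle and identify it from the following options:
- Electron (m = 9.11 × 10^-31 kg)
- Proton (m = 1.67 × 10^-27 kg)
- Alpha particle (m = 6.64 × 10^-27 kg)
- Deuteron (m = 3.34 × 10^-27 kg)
The particle is a proton.

From λ = h/(mv), solve for mass:

m = h/(λv)
m = (6.626 × 10^-34 J·s) / (7.27 × 10^-14 m × 5.46 × 10^6 m/s)
m = 1.67 × 10^-27 kg

Comparing with the listed masses, this is closest to a proton.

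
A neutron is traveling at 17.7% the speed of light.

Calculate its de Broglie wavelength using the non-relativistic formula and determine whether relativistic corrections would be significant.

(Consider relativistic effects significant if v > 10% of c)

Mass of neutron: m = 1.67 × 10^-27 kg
Yes, relativistic corrections are needed.

Using the non-relativistic de Broglie formula λ = h/(mv):

v = 17.7% × c = 5.306 × 10^7 m/s

λ = h/(mv)
λ = (6.626 × 10^-34 J·s) / (1.67 × 10^-27 kg × 5.306 × 10^7 m/s)
λ = 7.48 × 10^-15 m

Since v = 17.7% of c > 10% of c, relativistic corrections ARE significant and the actual wavelength would differ from this non-relativistic estimate.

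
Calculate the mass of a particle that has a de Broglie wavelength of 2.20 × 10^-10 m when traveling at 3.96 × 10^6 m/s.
7.61 × 10^-31 kg

From the de Broglie relation λ = h/(mv), we solve for m:

m = h/(λv)
m = (6.626 × 10^-34 J·s) / (2.20 × 10^-10 m × 3.96 × 10^6 m/s)
m = 7.61 × 10^-31 kg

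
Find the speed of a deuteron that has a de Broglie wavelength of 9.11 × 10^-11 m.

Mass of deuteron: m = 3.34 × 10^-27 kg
2.18 × 10^3 m/s

From the de Broglie relation λ = h/(mv), we solve for v:

v = h/(mλ)
v = (6.626 × 10^-34 J·s) / (3.34 × 10^-27 kg × 9.11 × 10^-11 m)
v = 2.18 × 10^3 m/s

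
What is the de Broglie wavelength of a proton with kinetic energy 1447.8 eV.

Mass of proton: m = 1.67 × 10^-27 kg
7.53 × 10^-13 m

Using λ = h/√(2mKE):

First convert KE to Joules: KE = 1447.8 eV = 2.320 × 10^-16 J

λ = h/√(2mKE)
λ = (6.626 × 10^-34 J·s) / √(2 × 1.67 × 10^-27 kg × 2.320 × 10^-16 J)
λ = 7.53 × 10^-13 m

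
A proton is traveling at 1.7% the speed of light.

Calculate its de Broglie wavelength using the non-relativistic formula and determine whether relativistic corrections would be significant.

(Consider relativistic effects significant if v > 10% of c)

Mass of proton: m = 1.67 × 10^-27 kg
No, relativistic corrections are not needed.

Using the non-relativistic de Broglie formula λ = h/(mv):

v = 1.7% × c = 5.096 × 10^6 m/s

λ = h/(mv)
λ = (6.626 × 10^-34 J·s) / (1.67 × 10^-27 kg × 5.096 × 10^6 m/s)
λ = 7.79 × 10^-14 m

Since v = 1.7% of c < 10% of c, relativistic corrections are NOT significant and this non-relativistic result is a good approximation.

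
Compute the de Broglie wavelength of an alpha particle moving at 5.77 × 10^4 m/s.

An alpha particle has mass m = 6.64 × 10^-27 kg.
1.73 × 10^-12 m

Using the de Broglie relation λ = h/(mv):

λ = h/(mv)
λ = (6.626 × 10^-34 J·s) / (6.64 × 10^-27 kg × 5.77 × 10^4 m/s)
λ = 1.73 × 10^-12 m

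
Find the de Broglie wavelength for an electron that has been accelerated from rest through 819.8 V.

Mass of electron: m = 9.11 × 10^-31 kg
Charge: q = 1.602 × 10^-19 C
4.28 × 10^-11 m

When a particle is accelerated through voltage V, it gains kinetic energy KE = qV.

The de Broglie wavelength is then λ = h/√(2mqV):

λ = h/√(2mqV)
λ = (6.626 × 10^-34 J·s) / √(2 × 9.11 × 10^-31 kg × 1.602 × 10^-19 C × 819.8 V)
λ = 4.28 × 10^-11 m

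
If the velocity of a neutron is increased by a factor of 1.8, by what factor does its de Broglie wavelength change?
The wavelength decreases by a factor of 1.8.

From λ = h/(mv), the wavelength is inversely proportional to velocity:

λ ∝ 1/v

If v → 1.8v, then λ → λ/1.8

When velocity is increased by a factor of 1.8, the wavelength decreases by a factor of 1.8.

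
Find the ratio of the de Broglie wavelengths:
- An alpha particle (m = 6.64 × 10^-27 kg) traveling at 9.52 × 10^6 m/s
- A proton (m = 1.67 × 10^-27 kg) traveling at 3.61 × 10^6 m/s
λ₁/λ₂ = 0.0954

Using λ = h/(mv):

λ₁ = h/(m₁v₁) = 1.05 × 10^-14 m
λ₂ = h/(m₂v₂) = 1.10 × 10^-13 m

Ratio λ₁/λ₂ = (m₂v₂)/(m₁v₁)
         = (1.67 × 10^-27 kg × 3.61 × 10^6 m/s) / (6.64 × 10^-27 kg × 9.52 × 10^6 m/s)
         = 0.0954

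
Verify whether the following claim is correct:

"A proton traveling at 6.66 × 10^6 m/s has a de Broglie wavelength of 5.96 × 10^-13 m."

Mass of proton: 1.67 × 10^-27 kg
False

The claim is incorrect.

Using λ = h/(mv):
λ = (6.626 × 10^-34 J·s) / (1.67 × 10^-27 kg × 6.66 × 10^6 m/s)
λ = 5.96 × 10^-14 m

The actual wavelength differs from the claimed 5.96 × 10^-13 m.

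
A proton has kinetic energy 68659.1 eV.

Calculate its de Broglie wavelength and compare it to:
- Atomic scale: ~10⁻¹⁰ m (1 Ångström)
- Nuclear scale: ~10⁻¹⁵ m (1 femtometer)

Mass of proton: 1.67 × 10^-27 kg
λ = 1.09 × 10^-13 m, which is between nuclear and atomic scales.

Using λ = h/√(2mKE):

KE = 68659.1 eV = 1.100 × 10^-14 J

λ = h/√(2mKE)
λ = (6.626 × 10^-34 J·s) / √(2 × 1.67 × 10^-27 kg × 1.100 × 10^-14 J)
λ = 1.09 × 10^-13 m

Comparison:
- Atomic scale (10⁻¹⁰ m): λ is 0.0011× this size
- Nuclear scale (10⁻¹⁵ m): λ is 1.1e+02× this size

The wavelength is between nuclear and atomic scales.

This wavelength is appropriate for probing atomic structure but too large for nuclear physics experiments.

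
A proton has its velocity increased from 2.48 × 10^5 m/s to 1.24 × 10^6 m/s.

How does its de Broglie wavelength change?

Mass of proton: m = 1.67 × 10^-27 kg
The wavelength decreases by a factor of 5.

Using λ = h/(mv):

Initial wavelength: λ₁ = h/(mv₁) = 1.60 × 10^-12 m
Final wavelength: λ₂ = h/(mv₂) = 3.20 × 10^-13 m

Since λ ∝ 1/v, when velocity increases by a factor of 5, the wavelength decreases by a factor of 5.

λ₂/λ₁ = v₁/v₂ = 1/5

The wavelength decreases by a factor of 5.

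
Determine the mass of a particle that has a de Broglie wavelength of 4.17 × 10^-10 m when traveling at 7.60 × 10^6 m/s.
2.09 × 10^-31 kg

From the de Broglie relation λ = h/(mv), we solve for m:

m = h/(λv)
m = (6.626 × 10^-34 J·s) / (4.17 × 10^-10 m × 7.60 × 10^6 m/s)
m = 2.09 × 10^-31 kg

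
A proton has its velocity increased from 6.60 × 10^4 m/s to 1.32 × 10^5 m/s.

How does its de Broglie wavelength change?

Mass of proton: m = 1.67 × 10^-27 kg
The wavelength decreases by a factor of 2.

Using λ = h/(mv):

Initial wavelength: λ₁ = h/(mv₁) = 6.01 × 10^-12 m
Final wavelength: λ₂ = h/(mv₂) = 3.01 × 10^-12 m

Since λ ∝ 1/v, when velocity increases by a factor of 2, the wavelength decreases by a factor of 2.

λ₂/λ₁ = v₁/v₂ = 1/2

The wavelength decreases by a factor of 2.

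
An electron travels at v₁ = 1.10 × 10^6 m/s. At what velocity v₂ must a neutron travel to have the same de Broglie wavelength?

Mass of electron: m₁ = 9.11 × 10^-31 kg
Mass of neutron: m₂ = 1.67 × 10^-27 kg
v₂ = 6.00 × 10^2 m/s

For equal de Broglie wavelengths: λ₁ = λ₂

h/(m₁v₁) = h/(m₂v₂)
m₁v₁ = m₂v₂
v₂ = v₁ · (m₁/m₂)

v₂ = 1.10 × 10^6 m/s × (9.11 × 10^-31 kg / 1.67 × 10^-27 kg)
v₂ = 6.00 × 10^2 m/s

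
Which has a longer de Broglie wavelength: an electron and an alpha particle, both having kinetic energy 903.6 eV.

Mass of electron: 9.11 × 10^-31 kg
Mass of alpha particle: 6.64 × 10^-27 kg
The electron has the longer wavelength.

Using λ = h/√(2mKE):

For electron: λ₁ = h/√(2m₁KE) = 4.08 × 10^-11 m
For alpha particle: λ₂ = h/√(2m₂KE) = 4.78 × 10^-13 m

Since λ ∝ 1/√m at constant kinetic energy, the lighter particle has the longer wavelength.

The electron has the longer de Broglie wavelength.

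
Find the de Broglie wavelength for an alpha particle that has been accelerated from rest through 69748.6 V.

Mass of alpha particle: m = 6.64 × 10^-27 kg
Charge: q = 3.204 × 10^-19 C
3.85 × 10^-14 m

When a particle is accelerated through voltage V, it gains kinetic energy KE = qV.

The de Broglie wavelength is then λ = h/√(2mqV):

λ = h/√(2mqV)
λ = (6.626 × 10^-34 J·s) / √(2 × 6.64 × 10^-27 kg × 3.204 × 10^-19 C × 69748.6 V)
λ = 3.85 × 10^-14 m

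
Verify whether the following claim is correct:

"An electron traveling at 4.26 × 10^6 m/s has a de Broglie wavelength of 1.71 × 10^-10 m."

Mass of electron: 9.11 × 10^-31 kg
True

The claim is correct.

Using λ = h/(mv):
λ = (6.626 × 10^-34 J·s) / (9.11 × 10^-31 kg × 4.26 × 10^6 m/s)
λ = 1.71 × 10^-10 m

This matches the claimed value.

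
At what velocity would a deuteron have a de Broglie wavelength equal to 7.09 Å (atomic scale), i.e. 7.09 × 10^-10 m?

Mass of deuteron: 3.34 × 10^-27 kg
2.80 × 10^2 m/s

From λ = h/(mv), solve for v:

v = h/(mλ)
v = (6.626 × 10^-34 J·s) / (3.34 × 10^-27 kg × 7.09 × 10^-10 m)
v = 2.80 × 10^2 m/s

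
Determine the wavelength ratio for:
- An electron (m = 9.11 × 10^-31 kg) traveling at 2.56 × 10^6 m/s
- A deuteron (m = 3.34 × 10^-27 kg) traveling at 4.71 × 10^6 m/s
λ₁/λ₂ = 6.75 × 10^3

Using λ = h/(mv):

λ₁ = h/(m₁v₁) = 2.84 × 10^-10 m
λ₂ = h/(m₂v₂) = 4.21 × 10^-14 m

Ratio λ₁/λ₂ = (m₂v₂)/(m₁v₁)
         = (3.34 × 10^-27 kg × 4.71 × 10^6 m/s) / (9.11 × 10^-31 kg × 2.56 × 10^6 m/s)
         = 6.75 × 10^3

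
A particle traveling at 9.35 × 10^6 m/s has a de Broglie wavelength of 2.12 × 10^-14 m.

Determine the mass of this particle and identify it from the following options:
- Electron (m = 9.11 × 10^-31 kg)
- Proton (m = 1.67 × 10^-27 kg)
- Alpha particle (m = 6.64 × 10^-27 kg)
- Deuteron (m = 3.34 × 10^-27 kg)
The particle is a deuteron.

From λ = h/(mv), solve for mass:

m = h/(λv)
m = (6.626 × 10^-34 J·s) / (2.12 × 10^-14 m × 9.35 × 10^6 m/s)
m = 3.34 × 10^-27 kg

Comparing with the listed masses, this is closest to a deuteron.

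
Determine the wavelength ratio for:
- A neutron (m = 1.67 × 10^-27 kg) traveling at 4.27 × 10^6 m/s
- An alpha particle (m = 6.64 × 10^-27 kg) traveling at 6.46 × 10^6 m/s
λ₁/λ₂ = 6.02

Using λ = h/(mv):

λ₁ = h/(m₁v₁) = 9.29 × 10^-14 m
λ₂ = h/(m₂v₂) = 1.54 × 10^-14 m

Ratio λ₁/λ₂ = (m₂v₂)/(m₁v₁)
         = (6.64 × 10^-27 kg × 6.46 × 10^6 m/s) / (1.67 × 10^-27 kg × 4.27 × 10^6 m/s)
         = 6.02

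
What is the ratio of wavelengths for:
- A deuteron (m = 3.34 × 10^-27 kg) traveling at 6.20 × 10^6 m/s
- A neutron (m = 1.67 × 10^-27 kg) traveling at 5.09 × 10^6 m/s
λ₁/λ₂ = 0.410

Using λ = h/(mv):

λ₁ = h/(m₁v₁) = 3.20 × 10^-14 m
λ₂ = h/(m₂v₂) = 7.80 × 10^-14 m

Ratio λ₁/λ₂ = (m₂v₂)/(m₁v₁)
         = (1.67 × 10^-27 kg × 5.09 × 10^6 m/s) / (3.34 × 10^-27 kg × 6.20 × 10^6 m/s)
         = 0.410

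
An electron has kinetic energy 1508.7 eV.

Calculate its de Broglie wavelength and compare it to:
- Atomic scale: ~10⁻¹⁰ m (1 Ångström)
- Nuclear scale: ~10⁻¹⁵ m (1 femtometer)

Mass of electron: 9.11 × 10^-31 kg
λ = 3.16 × 10^-11 m, which is between nuclear and atomic scales.

Using λ = h/√(2mKE):

KE = 1508.7 eV = 2.417 × 10^-16 J

λ = h/√(2mKE)
λ = (6.626 × 10^-34 J·s) / √(2 × 9.11 × 10^-31 kg × 2.417 × 10^-16 J)
λ = 3.16 × 10^-11 m

Comparison:
- Atomic scale (10⁻¹⁰ m): λ is 0.32× this size
- Nuclear scale (10⁻¹⁵ m): λ is 3.2e+04× this size

The wavelength is between nuclear and atomic scales.

This wavelength is appropriate for probing atomic structure but too large for nuclear physics experiments.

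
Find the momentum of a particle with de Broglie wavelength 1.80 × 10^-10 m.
3.68 × 10^-24 kg·m/s

From the de Broglie relation λ = h/p, we solve for p:

p = h/λ
p = (6.626 × 10^-34 J·s) / (1.80 × 10^-10 m)
p = 3.68 × 10^-24 kg·m/s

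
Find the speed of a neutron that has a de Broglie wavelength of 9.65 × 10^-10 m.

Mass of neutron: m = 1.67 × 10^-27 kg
4.11 × 10^2 m/s

From the de Broglie relation λ = h/(mv), we solve for v:

v = h/(mλ)
v = (6.626 × 10^-34 J·s) / (1.67 × 10^-27 kg × 9.65 × 10^-10 m)
v = 4.11 × 10^2 m/s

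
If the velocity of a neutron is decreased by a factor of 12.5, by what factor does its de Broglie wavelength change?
The wavelength increases by a factor of 12.5.

From λ = h/(mv), the wavelength is inversely proportional to velocity:

λ ∝ 1/v

If v → v/12.5, then λ → 12.5λ

When velocity is decreased by a factor of 12.5, the wavelength increases by a factor of 12.5.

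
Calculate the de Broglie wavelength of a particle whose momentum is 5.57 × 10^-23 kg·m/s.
1.19 × 10^-11 m

Using the de Broglie relation λ = h/p:

λ = h/p
λ = (6.626 × 10^-34 J·s) / (5.57 × 10^-23 kg·m/s)
λ = 1.19 × 10^-11 m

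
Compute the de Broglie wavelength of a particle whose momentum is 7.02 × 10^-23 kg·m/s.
9.44 × 10^-12 m

Using the de Broglie relation λ = h/p:

λ = h/p
λ = (6.626 × 10^-34 J·s) / (7.02 × 10^-23 kg·m/s)
λ = 9.44 × 10^-12 m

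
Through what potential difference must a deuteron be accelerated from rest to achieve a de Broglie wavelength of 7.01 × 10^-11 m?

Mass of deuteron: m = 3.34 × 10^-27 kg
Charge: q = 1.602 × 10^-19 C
8.35 × 10^-2 V

From λ = h/√(2mqV), we solve for V:

λ² = h²/(2mqV)
V = h²/(2mqλ²)
V = (6.626 × 10^-34 J·s)² / (2 × 3.34 × 10^-27 kg × 1.602 × 10^-19 C × (7.01 × 10^-11 m)²)
V = 8.35 × 10^-2 V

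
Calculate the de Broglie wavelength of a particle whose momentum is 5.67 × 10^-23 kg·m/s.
1.17 × 10^-11 m

Using the de Broglie relation λ = h/p:

λ = h/p
λ = (6.626 × 10^-34 J·s) / (5.67 × 10^-23 kg·m/s)
λ = 1.17 × 10^-11 m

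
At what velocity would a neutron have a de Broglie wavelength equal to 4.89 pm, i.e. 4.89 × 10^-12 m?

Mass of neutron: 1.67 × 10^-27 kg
8.11 × 10^4 m/s

From λ = h/(mv), solve for v:

v = h/(mλ)
v = (6.626 × 10^-34 J·s) / (1.67 × 10^-27 kg × 4.89 × 10^-12 m)
v = 8.11 × 10^4 m/s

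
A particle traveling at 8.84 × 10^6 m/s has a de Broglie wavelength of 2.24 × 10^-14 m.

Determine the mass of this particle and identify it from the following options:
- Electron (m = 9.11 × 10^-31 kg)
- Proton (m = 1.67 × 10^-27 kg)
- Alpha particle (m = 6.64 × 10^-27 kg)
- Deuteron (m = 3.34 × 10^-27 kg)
The particle is a deuteron.

From λ = h/(mv), solve for mass:

m = h/(λv)
m = (6.626 × 10^-34 J·s) / (2.24 × 10^-14 m × 8.84 × 10^6 m/s)
m = 3.35 × 10^-27 kg

Comparing with the listed masses, this is closest to a deuteron.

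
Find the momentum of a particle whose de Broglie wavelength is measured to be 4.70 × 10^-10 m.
1.41 × 10^-24 kg·m/s

From the de Broglie relation λ = h/p, we solve for p:

p = h/λ
p = (6.626 × 10^-34 J·s) / (4.70 × 10^-10 m)
p = 1.41 × 10^-24 kg·m/s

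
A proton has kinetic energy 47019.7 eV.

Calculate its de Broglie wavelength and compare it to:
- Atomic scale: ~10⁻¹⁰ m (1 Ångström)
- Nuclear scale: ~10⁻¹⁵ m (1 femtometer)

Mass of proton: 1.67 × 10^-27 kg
λ = 1.32 × 10^-13 m, which is between nuclear and atomic scales.

Using λ = h/√(2mKE):

KE = 47019.7 eV = 7.533 × 10^-15 J

λ = h/√(2mKE)
λ = (6.626 × 10^-34 J·s) / √(2 × 1.67 × 10^-27 kg × 7.533 × 10^-15 J)
λ = 1.32 × 10^-13 m

Comparison:
- Atomic scale (10⁻¹⁰ m): λ is 0.0013× this size
- Nuclear scale (10⁻¹⁵ m): λ is 1.3e+02× this size

The wavelength is between nuclear and atomic scales.

This wavelength is appropriate for probing atomic structure but too large for nuclear physics experiments.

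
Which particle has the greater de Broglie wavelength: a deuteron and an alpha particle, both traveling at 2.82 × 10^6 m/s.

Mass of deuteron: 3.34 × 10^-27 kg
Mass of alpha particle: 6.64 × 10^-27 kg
The deuteron has the longer wavelength.

Using λ = h/(mv), since both particles have the same velocity, the wavelength depends only on mass.

For deuteron: λ₁ = h/(m₁v) = 7.03 × 10^-14 m
For alpha particle: λ₂ = h/(m₂v) = 3.54 × 10^-14 m

Since λ ∝ 1/m at constant velocity, the lighter particle has the longer wavelength.

The deuteron has the longer de Broglie wavelength.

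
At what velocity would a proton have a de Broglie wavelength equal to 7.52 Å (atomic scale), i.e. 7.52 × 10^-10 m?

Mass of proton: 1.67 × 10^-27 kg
5.28 × 10^2 m/s

From λ = h/(mv), solve for v:

v = h/(mλ)
v = (6.626 × 10^-34 J·s) / (1.67 × 10^-27 kg × 7.52 × 10^-10 m)
v = 5.28 × 10^2 m/s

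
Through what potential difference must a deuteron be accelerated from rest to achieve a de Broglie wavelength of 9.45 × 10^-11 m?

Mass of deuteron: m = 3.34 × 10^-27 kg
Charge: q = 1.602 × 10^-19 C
4.59 × 10^-2 V

From λ = h/√(2mqV), we solve for V:

λ² = h²/(2mqV)
V = h²/(2mqλ²)
V = (6.626 × 10^-34 J·s)² / (2 × 3.34 × 10^-27 kg × 1.602 × 10^-19 C × (9.45 × 10^-11 m)²)
V = 4.59 × 10^-2 V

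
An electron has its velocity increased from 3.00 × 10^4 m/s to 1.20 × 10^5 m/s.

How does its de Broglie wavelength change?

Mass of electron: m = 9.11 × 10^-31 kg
The wavelength decreases by a factor of 4.

Using λ = h/(mv):

Initial wavelength: λ₁ = h/(mv₁) = 2.42 × 10^-8 m
Final wavelength: λ₂ = h/(mv₂) = 6.06 × 10^-9 m

Since λ ∝ 1/v, when velocity increases by a factor of 4, the wavelength decreases by a factor of 4.

λ₂/λ₁ = v₁/v₂ = 1/4

The wavelength decreases by a factor of 4.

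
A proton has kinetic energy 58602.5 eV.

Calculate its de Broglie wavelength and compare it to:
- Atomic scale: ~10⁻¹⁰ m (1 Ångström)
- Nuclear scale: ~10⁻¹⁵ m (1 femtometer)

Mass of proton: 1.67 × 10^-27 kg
λ = 1.18 × 10^-13 m, which is between nuclear and atomic scales.

Using λ = h/√(2mKE):

KE = 58602.5 eV = 9.389 × 10^-15 J

λ = h/√(2mKE)
λ = (6.626 × 10^-34 J·s) / √(2 × 1.67 × 10^-27 kg × 9.389 × 10^-15 J)
λ = 1.18 × 10^-13 m

Comparison:
- Atomic scale (10⁻¹⁰ m): λ is 0.0012× this size
- Nuclear scale (10⁻¹⁵ m): λ is 1.2e+02× this size

The wavelength is between nuclear and atomic scales.

This wavelength is appropriate for probing atomic structure but too large for nuclear physics experiments.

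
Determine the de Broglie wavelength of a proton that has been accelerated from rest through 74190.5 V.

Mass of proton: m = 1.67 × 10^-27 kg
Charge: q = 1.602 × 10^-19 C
1.05 × 10^-13 m

When a particle is accelerated through voltage V, it gains kinetic energy KE = qV.

The de Broglie wavelength is then λ = h/√(2mqV):

λ = h/√(2mqV)
λ = (6.626 × 10^-34 J·s) / √(2 × 1.67 × 10^-27 kg × 1.602 × 10^-19 C × 74190.5 V)
λ = 1.05 × 10^-13 m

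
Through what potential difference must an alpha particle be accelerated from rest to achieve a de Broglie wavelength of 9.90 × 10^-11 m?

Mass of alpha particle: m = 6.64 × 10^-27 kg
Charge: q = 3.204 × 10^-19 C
1.05 × 10^-2 V

From λ = h/√(2mqV), we solve for V:

λ² = h²/(2mqV)
V = h²/(2mqλ²)
V = (6.626 × 10^-34 J·s)² / (2 × 6.64 × 10^-27 kg × 3.204 × 10^-19 C × (9.90 × 10^-11 m)²)
V = 1.05 × 10^-2 V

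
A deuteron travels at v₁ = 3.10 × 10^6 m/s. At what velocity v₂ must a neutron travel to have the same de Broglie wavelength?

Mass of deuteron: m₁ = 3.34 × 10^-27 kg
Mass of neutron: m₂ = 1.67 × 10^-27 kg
v₂ = 6.20 × 10^6 m/s

For equal de Broglie wavelengths: λ₁ = λ₂

h/(m₁v₁) = h/(m₂v₂)
m₁v₁ = m₂v₂
v₂ = v₁ · (m₁/m₂)

v₂ = 3.10 × 10^6 m/s × (3.34 × 10^-27 kg / 1.67 × 10^-27 kg)
v₂ = 6.20 × 10^6 m/s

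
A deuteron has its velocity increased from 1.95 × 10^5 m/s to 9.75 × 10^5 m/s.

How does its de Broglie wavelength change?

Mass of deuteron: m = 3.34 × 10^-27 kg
The wavelength decreases by a factor of 5.

Using λ = h/(mv):

Initial wavelength: λ₁ = h/(mv₁) = 1.02 × 10^-12 m
Final wavelength: λ₂ = h/(mv₂) = 2.03 × 10^-13 m

Since λ ∝ 1/v, when velocity increases by a factor of 5, the wavelength decreases by a factor of 5.

λ₂/λ₁ = v₁/v₂ = 1/5

The wavelength decreases by a factor of 5.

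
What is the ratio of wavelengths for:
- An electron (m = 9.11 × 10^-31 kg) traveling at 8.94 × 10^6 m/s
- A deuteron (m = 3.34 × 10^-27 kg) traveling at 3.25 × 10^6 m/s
λ₁/λ₂ = 1.33 × 10^3

Using λ = h/(mv):

λ₁ = h/(m₁v₁) = 8.14 × 10^-11 m
λ₂ = h/(m₂v₂) = 6.10 × 10^-14 m

Ratio λ₁/λ₂ = (m₂v₂)/(m₁v₁)
         = (3.34 × 10^-27 kg × 3.25 × 10^6 m/s) / (9.11 × 10^-31 kg × 8.94 × 10^6 m/s)
         = 1.33 × 10^3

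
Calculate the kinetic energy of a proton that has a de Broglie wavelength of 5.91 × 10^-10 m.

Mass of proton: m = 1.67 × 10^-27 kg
3.76 × 10^-22 J (or 2.35 × 10^-3 eV)

From λ = h/√(2mKE), we solve for KE:

λ² = h²/(2mKE)
KE = h²/(2mλ²)
KE = (6.626 × 10^-34 J·s)² / (2 × 1.67 × 10^-27 kg × (5.91 × 10^-10 m)²)
KE = 3.76 × 10^-22 J
KE = 2.35 × 10^-3 eV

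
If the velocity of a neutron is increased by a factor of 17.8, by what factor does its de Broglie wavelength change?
The wavelength decreases by a factor of 17.8.

From λ = h/(mv), the wavelength is inversely proportional to velocity:

λ ∝ 1/v

If v → 17.8v, then λ → λ/17.8

When velocity is increased by a factor of 17.8, the wavelength decreases by a factor of 17.8.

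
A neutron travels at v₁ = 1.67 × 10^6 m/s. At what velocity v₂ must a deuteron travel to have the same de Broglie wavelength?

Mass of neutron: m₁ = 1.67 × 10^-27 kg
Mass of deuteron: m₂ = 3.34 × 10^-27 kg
v₂ = 8.35 × 10^5 m/s

For equal de Broglie wavelengths: λ₁ = λ₂

h/(m₁v₁) = h/(m₂v₂)
m₁v₁ = m₂v₂
v₂ = v₁ · (m₁/m₂)

v₂ = 1.67 × 10^6 m/s × (1.67 × 10^-27 kg / 3.34 × 10^-27 kg)
v₂ = 8.35 × 10^5 m/s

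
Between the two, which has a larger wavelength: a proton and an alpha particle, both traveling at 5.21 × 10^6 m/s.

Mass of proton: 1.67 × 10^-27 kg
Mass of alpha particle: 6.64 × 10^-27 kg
The proton has the longer wavelength.

Using λ = h/(mv), since both particles have the same velocity, the wavelength depends only on mass.

For proton: λ₁ = h/(m₁v) = 7.62 × 10^-14 m
For alpha particle: λ₂ = h/(m₂v) = 1.92 × 10^-14 m

Since λ ∝ 1/m at constant velocity, the lighter particle has the longer wavelength.

The proton has the longer de Broglie wavelength.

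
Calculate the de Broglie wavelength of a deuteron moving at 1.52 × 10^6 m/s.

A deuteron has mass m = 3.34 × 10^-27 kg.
1.31 × 10^-13 m

Using the de Broglie relation λ = h/(mv):

λ = h/(mv)
λ = (6.626 × 10^-34 J·s) / (3.34 × 10^-27 kg × 1.52 × 10^6 m/s)
λ = 1.31 × 10^-13 m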